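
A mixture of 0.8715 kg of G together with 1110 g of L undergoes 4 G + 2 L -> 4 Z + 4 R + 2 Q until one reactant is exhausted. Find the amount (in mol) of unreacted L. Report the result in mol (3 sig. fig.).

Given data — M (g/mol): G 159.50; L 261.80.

n(G) = 0.8715×1000 / 159.50 = 5.464 mol
n(L) = 1110 / 261.80 = 4.240 mol
n/ν for G = 5.464/4 = 1.366
n/ν for L = 4.240/2 = 2.120
Smallest n/ν is G → limiting reagent.
L consumed = (2/4) × 5.464 = 2.732 mol
L remaining = 4.240 − 2.732 = 1.508 mol

1.51 mol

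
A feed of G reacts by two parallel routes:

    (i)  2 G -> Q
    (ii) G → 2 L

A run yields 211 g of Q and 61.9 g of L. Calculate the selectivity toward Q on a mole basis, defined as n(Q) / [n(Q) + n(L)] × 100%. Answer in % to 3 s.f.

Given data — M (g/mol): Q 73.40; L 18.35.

46.0 %

n(Q) = 211 / 73.40 = 2.875 mol
n(L) = 61.9 / 18.35 = 3.373 mol
selectivity = 2.875/(2.875+3.373) × 100 = 46.01 %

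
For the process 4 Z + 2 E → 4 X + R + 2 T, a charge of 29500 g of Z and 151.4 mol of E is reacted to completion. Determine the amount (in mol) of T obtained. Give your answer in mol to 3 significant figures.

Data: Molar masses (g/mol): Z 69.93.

151 mol

n(Z) = 29500 / 69.93 = 421.9 mol
n(E) = 151.4 mol
n/ν → Z: 105.5, E: 75.70; E is limiting.
n(T) = (2/2) × 151.4 = 151.4 mol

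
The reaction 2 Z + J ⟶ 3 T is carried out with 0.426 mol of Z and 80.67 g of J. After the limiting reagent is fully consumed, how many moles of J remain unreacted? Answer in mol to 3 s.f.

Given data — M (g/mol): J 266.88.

n(Z) = 0.4260 mol
n(J) = 80.67 / 266.88 = 0.3023 mol
n/ν for Z = 0.4260/2 = 0.2130
n/ν for J = 0.3023/1 = 0.3023
Smallest n/ν is Z → limiting reagent.
J consumed = (1/2) × 0.4260 = 0.2130 mol
J remaining = 0.3023 − 0.2130 = 0.08930 mol

0.0893 mol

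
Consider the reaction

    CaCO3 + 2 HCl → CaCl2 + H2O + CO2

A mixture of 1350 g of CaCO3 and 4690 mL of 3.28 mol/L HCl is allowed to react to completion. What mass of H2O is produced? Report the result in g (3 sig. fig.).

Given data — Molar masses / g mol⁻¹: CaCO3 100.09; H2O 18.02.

139 g

n(CaCO3) = 1350 / 100.09 = 13.49 mol
n(HCl) = 3.28 × 4690/1000 = 15.38 mol
n/ν for CaCO3 = 13.49/1 = 13.49
n/ν for HCl = 15.38/2 = 7.690
Smallest n/ν is HCl → limiting reagent.
n(H2O) = (1/2) × 15.38 = 7.690 mol
mass = 7.690 × 18.02 = 138.6 g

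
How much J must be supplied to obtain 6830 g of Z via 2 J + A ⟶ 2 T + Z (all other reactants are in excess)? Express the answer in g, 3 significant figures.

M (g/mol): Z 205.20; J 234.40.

15600 g

n(Z) = 6830 / 205.20 = 33.28 mol
n(J) = (2/1) × 33.28 = 66.56 mol
mass = 66.56 × 234.40 = 15600 g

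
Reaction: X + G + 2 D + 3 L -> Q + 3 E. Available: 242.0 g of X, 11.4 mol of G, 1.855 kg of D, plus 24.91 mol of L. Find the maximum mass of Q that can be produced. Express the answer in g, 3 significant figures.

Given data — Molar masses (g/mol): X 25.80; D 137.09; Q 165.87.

1120 g

n(X) = 242.0 / 25.80 = 9.380 mol
n(G) = 11.40 mol
n(D) = 1.855×1000 / 137.09 = 13.53 mol
n(L) = 24.91 mol
n/ν → X: 9.380, G: 11.40, D: 6.765, L: 8.303; D is limiting.
n(Q) = (1/2) × 13.53 = 6.765 mol
mass = 6.765 × 165.87 = 1122 g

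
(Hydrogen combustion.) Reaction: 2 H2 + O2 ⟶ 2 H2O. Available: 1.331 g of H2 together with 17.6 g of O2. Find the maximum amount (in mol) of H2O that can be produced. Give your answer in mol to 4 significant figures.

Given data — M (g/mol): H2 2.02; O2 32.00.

0.6589 mol

n(H2) = 1.331 / 2.02 = 0.6589 mol
n(O2) = 17.60 / 32.00 = 0.5500 mol
n/ν for H2 = 0.6589/2 = 0.3295
n/ν for O2 = 0.5500/1 = 0.5500
Smallest n/ν is H2 → limiting reagent.
n(H2O) = (2/2) × 0.6589 = 0.6589 mol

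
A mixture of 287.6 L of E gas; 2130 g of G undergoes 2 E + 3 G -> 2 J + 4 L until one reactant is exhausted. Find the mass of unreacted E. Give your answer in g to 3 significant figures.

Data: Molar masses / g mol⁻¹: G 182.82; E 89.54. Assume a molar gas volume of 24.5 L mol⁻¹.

356 g

n(E) = 287.6 / 24.5 = 11.74 mol
n(G) = 2130 / 182.82 = 11.65 mol
n/ν for E = 11.74/2 = 5.870
n/ν for G = 11.65/3 = 3.883
Smallest n/ν is G → limiting reagent.
E consumed = (2/3) × 11.65 = 7.767 mol
E remaining = 11.74 − 7.767 = 3.973 mol
mass = 3.973 × 89.54 = 355.7 g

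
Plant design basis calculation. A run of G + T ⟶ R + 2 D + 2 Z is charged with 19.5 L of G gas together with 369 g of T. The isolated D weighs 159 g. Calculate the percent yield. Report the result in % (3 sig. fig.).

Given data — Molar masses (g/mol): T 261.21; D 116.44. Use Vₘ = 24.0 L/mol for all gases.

84.0 %

n(G) = 19.50 / 24.0 = 0.8125 mol
n(T) = 369.0 / 261.21 = 1.413 mol
n/ν → G: 0.8125, T: 1.413; G is limiting.
theoretical n(D) = (2/1) × 0.8125 = 1.625 mol → 189.2 g
% yield = 159 / 189.2 × 100 = 84.04 %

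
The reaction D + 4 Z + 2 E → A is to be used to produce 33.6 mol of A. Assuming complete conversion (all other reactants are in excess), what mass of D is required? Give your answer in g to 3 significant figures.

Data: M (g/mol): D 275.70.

9260 g

n(A) = 33.60 mol
n(D) = (1/1) × 33.60 = 33.60 mol
mass = 33.60 × 275.70 = 9264 g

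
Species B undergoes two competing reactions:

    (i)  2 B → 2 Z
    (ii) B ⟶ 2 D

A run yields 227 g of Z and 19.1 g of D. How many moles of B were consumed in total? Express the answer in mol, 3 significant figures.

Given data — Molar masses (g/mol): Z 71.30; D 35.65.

n(Z) = 227 / 71.30 = 3.184 mol
n(D) = 19.1 / 35.65 = 0.5358 mol
n(B) via (i) = (2/2)×3.184 = 3.184 mol
n(B) via (ii) = (1/2)×0.5358 = 0.2679 mol
total n(B) = 3.184 + 0.2679 = 3.452 mol

3.45 mol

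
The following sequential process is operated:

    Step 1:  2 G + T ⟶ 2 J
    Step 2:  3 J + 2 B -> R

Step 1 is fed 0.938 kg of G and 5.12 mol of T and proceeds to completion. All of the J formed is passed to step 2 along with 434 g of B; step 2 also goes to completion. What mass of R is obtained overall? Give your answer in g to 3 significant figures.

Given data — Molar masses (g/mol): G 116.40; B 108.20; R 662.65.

1330 g

Step 1:
n(G) = 0.9380×1000 / 116.40 = 8.058 mol
n(T) = 5.120 mol
n/ν → G: 4.029, T: 5.120; G is limiting.
n(J) produced = (2/2) × 8.058 = 8.058 mol
Step 2:
n(J) available = 8.058 mol
n(B) = 434.0 / 108.20 = 4.011 mol
n/ν → J: 2.686, B: 2.006; B is limiting.
n(R) = (1/2) × 4.011 = 2.006 mol
mass = 2.006 × 662.65 = 1329 g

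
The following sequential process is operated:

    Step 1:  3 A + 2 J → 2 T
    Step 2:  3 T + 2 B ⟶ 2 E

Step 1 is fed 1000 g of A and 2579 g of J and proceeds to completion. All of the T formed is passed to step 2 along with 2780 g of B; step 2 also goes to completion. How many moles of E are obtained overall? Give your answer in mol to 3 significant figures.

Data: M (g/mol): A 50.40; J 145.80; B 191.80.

Step 1:
n(A) = 1000 / 50.40 = 19.84 mol
n(J) = 2579 / 145.80 = 17.69 mol
n/ν → A: 6.613, J: 8.845; A is limiting.
n(T) produced = (2/3) × 19.84 = 13.23 mol
Step 2:
n(T) available = 13.23 mol
n(B) = 2780 / 191.80 = 14.49 mol
n/ν → T: 4.410, B: 7.245; T is limiting.
n(E) = (2/3) × 13.23 = 8.820 mol

8.82 mol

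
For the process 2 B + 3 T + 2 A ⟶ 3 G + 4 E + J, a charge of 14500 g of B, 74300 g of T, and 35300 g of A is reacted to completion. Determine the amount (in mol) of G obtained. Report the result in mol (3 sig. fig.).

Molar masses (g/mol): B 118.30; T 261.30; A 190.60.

184 mol

n(B) = 14500 / 118.30 = 122.6 mol
n(T) = 74300 / 261.30 = 284.3 mol
n(A) = 35300 / 190.60 = 185.2 mol
n/ν for B = 122.6/2 = 61.30
n/ν for T = 284.3/3 = 94.77
n/ν for A = 185.2/2 = 92.60
Smallest n/ν is B → limiting reagent.
n(G) = (3/2) × 122.6 = 183.9 mol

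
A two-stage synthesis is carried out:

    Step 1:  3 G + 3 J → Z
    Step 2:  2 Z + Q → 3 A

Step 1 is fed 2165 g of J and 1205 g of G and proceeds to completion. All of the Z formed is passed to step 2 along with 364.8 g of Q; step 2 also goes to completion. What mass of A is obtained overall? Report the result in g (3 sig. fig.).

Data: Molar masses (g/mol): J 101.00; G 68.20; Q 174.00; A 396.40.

2490 g

Step 1:
n(J) = 2165 / 101.00 = 21.44 mol
n(G) = 1205 / 68.20 = 17.67 mol
n/ν for J = 21.44/3 = 7.147
n/ν for G = 17.67/3 = 5.890
Smallest n/ν is G → limiting reagent.
n(Z) produced = (1/3) × 17.67 = 5.890 mol
Step 2:
n(Z) available = 5.890 mol
n(Q) = 364.8 / 174.00 = 2.097 mol
n/ν for Z = 5.890/2 = 2.945
n/ν for Q = 2.097/1 = 2.097
Smallest n/ν is Q → limiting reagent.
n(A) = (3/1) × 2.097 = 6.291 mol
mass = 6.291 × 396.40 = 2494 g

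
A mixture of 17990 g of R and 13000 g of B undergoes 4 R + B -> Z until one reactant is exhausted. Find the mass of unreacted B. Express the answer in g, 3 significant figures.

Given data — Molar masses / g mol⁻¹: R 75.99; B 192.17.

1630 g

n(R) = 17990 / 75.99 = 236.7 mol
n(B) = 13000 / 192.17 = 67.65 mol
n/ν → R: 59.18, B: 67.65; R is limiting.
B consumed = (1/4) × 236.7 = 59.18 mol
B remaining = 67.65 − 59.18 = 8.470 mol
mass = 8.470 × 192.17 = 1628 g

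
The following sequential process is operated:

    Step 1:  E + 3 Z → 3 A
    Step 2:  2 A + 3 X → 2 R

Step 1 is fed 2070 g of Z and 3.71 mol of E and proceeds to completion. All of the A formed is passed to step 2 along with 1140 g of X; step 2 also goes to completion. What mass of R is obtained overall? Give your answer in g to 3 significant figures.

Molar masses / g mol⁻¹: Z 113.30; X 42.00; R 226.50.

2520 g

Step 1:
n(Z) = 2070 / 113.30 = 18.27 mol
n(E) = 3.710 mol
n/ν for Z = 18.27/3 = 6.090
n/ν for E = 3.710/1 = 3.710
Smallest n/ν is E → limiting reagent.
n(A) produced = (3/1) × 3.710 = 11.13 mol
Step 2:
n(A) available = 11.13 mol
n(X) = 1140 / 42.00 = 27.14 mol
n/ν for A = 11.13/2 = 5.565
n/ν for X = 27.14/3 = 9.047
Smallest n/ν is A → limiting reagent.
n(R) = (2/2) × 11.13 = 11.13 mol
mass = 11.13 × 226.50 = 2521 g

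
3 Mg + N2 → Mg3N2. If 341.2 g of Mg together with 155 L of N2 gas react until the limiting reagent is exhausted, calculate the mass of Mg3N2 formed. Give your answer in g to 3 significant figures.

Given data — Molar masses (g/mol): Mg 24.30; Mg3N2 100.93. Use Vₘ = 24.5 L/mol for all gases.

472 g

n(Mg) = 341.2 / 24.30 = 14.04 mol
n(N2) = 155.0 / 24.5 = 6.327 mol
n/ν for Mg = 14.04/3 = 4.680
n/ν for N2 = 6.327/1 = 6.327
Smallest n/ν is Mg → limiting reagent.
n(Mg3N2) = (1/3) × 14.04 = 4.680 mol
mass = 4.680 × 100.93 = 472.4 g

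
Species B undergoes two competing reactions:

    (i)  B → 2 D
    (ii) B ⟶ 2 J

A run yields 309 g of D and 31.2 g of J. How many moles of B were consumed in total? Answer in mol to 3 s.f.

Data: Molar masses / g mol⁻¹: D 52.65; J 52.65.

n(D) = 309 / 52.65 = 5.869 mol
n(J) = 31.2 / 52.65 = 0.5926 mol
n(B) via (i) = (1/2)×5.869 = 2.935 mol
n(B) via (ii) = (1/2)×0.5926 = 0.2963 mol
total n(B) = 2.935 + 0.2963 = 3.231 mol

3.23 mol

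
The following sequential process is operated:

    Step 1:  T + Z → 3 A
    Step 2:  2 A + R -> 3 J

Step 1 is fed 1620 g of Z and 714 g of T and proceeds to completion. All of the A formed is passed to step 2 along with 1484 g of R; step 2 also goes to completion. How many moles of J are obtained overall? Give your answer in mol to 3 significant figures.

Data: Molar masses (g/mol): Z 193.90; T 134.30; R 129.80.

Step 1:
n(Z) = 1620 / 193.90 = 8.355 mol
n(T) = 714.0 / 134.30 = 5.316 mol
n/ν for Z = 8.355/1 = 8.355
n/ν for T = 5.316/1 = 5.316
Smallest n/ν is T → limiting reagent.
n(A) produced = (3/1) × 5.316 = 15.95 mol
Step 2:
n(A) available = 15.95 mol
n(R) = 1484 / 129.80 = 11.43 mol
n/ν for A = 15.95/2 = 7.975
n/ν for R = 11.43/1 = 11.43
Smallest n/ν is A → limiting reagent.
n(J) = (3/2) × 15.95 = 23.93 mol

23.9 mol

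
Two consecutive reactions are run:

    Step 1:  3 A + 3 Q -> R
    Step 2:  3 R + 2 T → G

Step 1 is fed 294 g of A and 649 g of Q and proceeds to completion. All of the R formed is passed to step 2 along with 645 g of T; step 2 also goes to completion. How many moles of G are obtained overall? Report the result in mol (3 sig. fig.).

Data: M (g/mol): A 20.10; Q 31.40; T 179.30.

Step 1:
n(A) = 294.0 / 20.10 = 14.63 mol
n(Q) = 649.0 / 31.40 = 20.67 mol
n/ν for A = 14.63/3 = 4.877
n/ν for Q = 20.67/3 = 6.890
Smallest n/ν is A → limiting reagent.
n(R) produced = (1/3) × 14.63 = 4.877 mol
Step 2:
n(R) available = 4.877 mol
n(T) = 645.0 / 179.30 = 3.597 mol
n/ν for R = 4.877/3 = 1.626
n/ν for T = 3.597/2 = 1.799
Smallest n/ν is R → limiting reagent.
n(G) = (1/3) × 4.877 = 1.626 mol

1.63 mol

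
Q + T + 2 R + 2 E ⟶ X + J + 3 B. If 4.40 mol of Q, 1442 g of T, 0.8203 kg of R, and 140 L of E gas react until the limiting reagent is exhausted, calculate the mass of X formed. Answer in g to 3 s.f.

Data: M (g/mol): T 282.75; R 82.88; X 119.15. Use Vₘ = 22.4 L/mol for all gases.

372 g

n(Q) = 4.400 mol
n(T) = 1442 / 282.75 = 5.100 mol
n(R) = 0.8203×1000 / 82.88 = 9.897 mol
n(E) = 140.0 / 22.4 = 6.250 mol
n/ν for Q = 4.400/1 = 4.400
n/ν for T = 5.100/1 = 5.100
n/ν for R = 9.897/2 = 4.949
n/ν for E = 6.250/2 = 3.125
Smallest n/ν is E → limiting reagent.
n(X) = (1/2) × 6.250 = 3.125 mol
mass = 3.125 × 119.15 = 372.3 g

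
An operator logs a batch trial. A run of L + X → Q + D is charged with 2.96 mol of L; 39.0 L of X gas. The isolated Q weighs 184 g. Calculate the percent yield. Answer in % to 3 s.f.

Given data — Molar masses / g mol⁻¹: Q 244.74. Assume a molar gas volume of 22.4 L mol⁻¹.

n(L) = 2.960 mol
n(X) = 39.00 / 22.4 = 1.741 mol
n/ν for L = 2.960/1 = 2.960
n/ν for X = 1.741/1 = 1.741
Smallest n/ν is X → limiting reagent.
theoretical n(Q) = (1/1) × 1.741 = 1.741 mol → 426.1 g
% yield = 184 / 426.1 × 100 = 43.18 %

43.2 %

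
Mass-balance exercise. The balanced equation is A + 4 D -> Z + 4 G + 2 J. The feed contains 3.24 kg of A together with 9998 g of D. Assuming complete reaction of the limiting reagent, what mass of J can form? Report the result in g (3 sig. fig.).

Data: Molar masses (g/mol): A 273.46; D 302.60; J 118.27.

n(A) = 3.240×1000 / 273.46 = 11.85 mol
n(D) = 9998 / 302.60 = 33.04 mol
n/ν for A = 11.85/1 = 11.85
n/ν for D = 33.04/4 = 8.260
Smallest n/ν is D → limiting reagent.
n(J) = (2/4) × 33.04 = 16.52 mol
mass = 16.52 × 118.27 = 1954 g

1950 g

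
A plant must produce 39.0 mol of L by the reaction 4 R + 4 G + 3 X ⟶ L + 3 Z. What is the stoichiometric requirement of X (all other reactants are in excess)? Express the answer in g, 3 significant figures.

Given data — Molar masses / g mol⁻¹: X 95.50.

11200 g

n(L) = 39.00 mol
n(X) = (3/1) × 39.00 = 117.0 mol
mass = 117.0 × 95.50 = 11170 g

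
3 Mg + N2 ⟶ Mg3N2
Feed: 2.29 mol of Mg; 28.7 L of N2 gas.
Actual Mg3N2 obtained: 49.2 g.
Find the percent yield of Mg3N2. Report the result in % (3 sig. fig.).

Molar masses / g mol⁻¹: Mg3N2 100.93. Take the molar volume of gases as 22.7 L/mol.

n(Mg) = 2.290 mol
n(N2) = 28.70 / 22.7 = 1.264 mol
n/ν for Mg = 2.290/3 = 0.7633
n/ν for N2 = 1.264/1 = 1.264
Smallest n/ν is Mg → limiting reagent.
theoretical n(Mg3N2) = (1/3) × 2.290 = 0.7633 mol → 77.04 g
% yield = 49.2 / 77.04 × 100 = 63.86 %

63.9 %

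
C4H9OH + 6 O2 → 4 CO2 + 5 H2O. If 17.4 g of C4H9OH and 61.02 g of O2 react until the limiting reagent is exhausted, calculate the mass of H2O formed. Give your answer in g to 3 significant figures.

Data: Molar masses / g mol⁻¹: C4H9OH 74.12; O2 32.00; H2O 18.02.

n(C4H9OH) = 17.40 / 74.12 = 0.2348 mol
n(O2) = 61.02 / 32.00 = 1.907 mol
n/ν for C4H9OH = 0.2348/1 = 0.2348
n/ν for O2 = 1.907/6 = 0.3178
Smallest n/ν is C4H9OH → limiting reagent.
n(H2O) = (5/1) × 0.2348 = 1.174 mol
mass = 1.174 × 18.02 = 21.16 g

21.2 g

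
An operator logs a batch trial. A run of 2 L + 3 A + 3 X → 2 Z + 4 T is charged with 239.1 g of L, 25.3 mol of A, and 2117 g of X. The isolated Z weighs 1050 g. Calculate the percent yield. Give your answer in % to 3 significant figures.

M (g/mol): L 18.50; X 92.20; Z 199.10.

n(L) = 239.1 / 18.50 = 12.92 mol
n(A) = 25.30 mol
n(X) = 2117 / 92.20 = 22.96 mol
n/ν → L: 6.460, A: 8.433, X: 7.653; L is limiting.
theoretical n(Z) = (2/2) × 12.92 = 12.92 mol → 2572 g
% yield = 1050 / 2572 × 100 = 40.82 %

40.8 %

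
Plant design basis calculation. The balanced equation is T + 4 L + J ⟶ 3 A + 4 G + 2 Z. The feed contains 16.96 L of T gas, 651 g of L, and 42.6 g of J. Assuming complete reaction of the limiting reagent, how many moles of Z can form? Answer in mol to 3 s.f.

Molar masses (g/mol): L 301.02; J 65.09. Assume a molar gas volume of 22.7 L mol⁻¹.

n(T) = 16.96 / 22.7 = 0.7471 mol
n(L) = 651.0 / 301.02 = 2.163 mol
n(J) = 42.60 / 65.09 = 0.6545 mol
n/ν → T: 0.7471, L: 0.5408, J: 0.6545; L is limiting.
n(Z) = (2/4) × 2.163 = 1.082 mol

1.08 mol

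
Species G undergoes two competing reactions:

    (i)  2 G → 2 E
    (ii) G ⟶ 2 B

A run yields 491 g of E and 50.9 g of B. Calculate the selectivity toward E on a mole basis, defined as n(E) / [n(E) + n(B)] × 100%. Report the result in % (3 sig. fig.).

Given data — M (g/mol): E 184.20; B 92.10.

82.8 %

n(E) = 491 / 184.20 = 2.666 mol
n(B) = 50.9 / 92.10 = 0.5527 mol
selectivity = 2.666/(2.666+0.5527) × 100 = 82.83 %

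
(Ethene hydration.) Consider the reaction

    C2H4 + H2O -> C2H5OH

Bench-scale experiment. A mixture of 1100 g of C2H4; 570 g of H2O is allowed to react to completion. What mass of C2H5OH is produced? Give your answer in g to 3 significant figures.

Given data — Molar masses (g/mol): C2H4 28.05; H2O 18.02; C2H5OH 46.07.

n(C2H4) = 1100 / 28.05 = 39.22 mol
n(H2O) = 570.0 / 18.02 = 31.63 mol
n/ν → C2H4: 39.22, H2O: 31.63; H2O is limiting.
n(C2H5OH) = (1/1) × 31.63 = 31.63 mol
mass = 31.63 × 46.07 = 1457 g

1460 g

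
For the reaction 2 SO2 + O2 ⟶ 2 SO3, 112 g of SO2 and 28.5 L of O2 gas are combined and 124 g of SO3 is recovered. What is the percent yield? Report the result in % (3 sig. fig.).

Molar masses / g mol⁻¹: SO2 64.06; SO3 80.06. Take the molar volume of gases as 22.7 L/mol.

88.6 %

n(SO2) = 112.0 / 64.06 = 1.748 mol
n(O2) = 28.50 / 22.7 = 1.256 mol
n/ν for SO2 = 1.748/2 = 0.8740
n/ν for O2 = 1.256/1 = 1.256
Smallest n/ν is SO2 → limiting reagent.
theoretical n(SO3) = (2/2) × 1.748 = 1.748 mol → 139.9 g
% yield = 124 / 139.9 × 100 = 88.63 %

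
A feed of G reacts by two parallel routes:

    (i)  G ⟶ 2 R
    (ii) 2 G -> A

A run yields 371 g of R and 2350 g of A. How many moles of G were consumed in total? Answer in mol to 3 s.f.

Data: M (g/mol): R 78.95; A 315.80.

n(R) = 371 / 78.95 = 4.699 mol
n(A) = 2350 / 315.80 = 7.441 mol
n(G) via (i) = (1/2)×4.699 = 2.350 mol
n(G) via (ii) = (2/1)×7.441 = 14.88 mol
total n(G) = 2.350 + 14.88 = 17.23 mol

17.2 mol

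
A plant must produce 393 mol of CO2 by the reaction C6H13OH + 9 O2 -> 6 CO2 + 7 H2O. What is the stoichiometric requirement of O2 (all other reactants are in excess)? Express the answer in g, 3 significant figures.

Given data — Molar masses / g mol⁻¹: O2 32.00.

18900 g

n(CO2) = 393.0 mol
n(O2) = (9/6) × 393.0 = 589.5 mol
mass = 589.5 × 32.00 = 18860 g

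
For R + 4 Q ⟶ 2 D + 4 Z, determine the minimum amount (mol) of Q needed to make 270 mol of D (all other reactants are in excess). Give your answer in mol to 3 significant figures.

540 mol

n(D) = 270.0 mol
n(Q) = (4/2) × 270.0 = 540.0 mol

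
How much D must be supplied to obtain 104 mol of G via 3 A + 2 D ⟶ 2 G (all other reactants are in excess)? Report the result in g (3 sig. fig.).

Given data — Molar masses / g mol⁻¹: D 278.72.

29000 g

n(G) = 104.0 mol
n(D) = (2/2) × 104.0 = 104.0 mol
mass = 104.0 × 278.72 = 28990 g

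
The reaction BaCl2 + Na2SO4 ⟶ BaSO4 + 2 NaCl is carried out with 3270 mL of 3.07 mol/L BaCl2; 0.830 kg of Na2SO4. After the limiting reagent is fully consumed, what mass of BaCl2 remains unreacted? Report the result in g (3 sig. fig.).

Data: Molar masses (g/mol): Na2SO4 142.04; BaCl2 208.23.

874 g

n(BaCl2) = 3.07 × 3270/1000 = 10.04 mol
n(Na2SO4) = 0.8300×1000 / 142.04 = 5.843 mol
n/ν for BaCl2 = 10.04/1 = 10.04
n/ν for Na2SO4 = 5.843/1 = 5.843
Smallest n/ν is Na2SO4 → limiting reagent.
BaCl2 consumed = (1/1) × 5.843 = 5.843 mol
BaCl2 remaining = 10.04 − 5.843 = 4.197 mol
mass = 4.197 × 208.23 = 873.9 g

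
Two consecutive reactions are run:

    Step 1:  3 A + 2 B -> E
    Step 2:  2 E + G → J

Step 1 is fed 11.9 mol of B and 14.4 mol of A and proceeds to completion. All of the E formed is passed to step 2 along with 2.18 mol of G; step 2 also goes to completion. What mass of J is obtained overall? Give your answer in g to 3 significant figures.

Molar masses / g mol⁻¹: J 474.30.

Step 1:
n(B) = 11.90 mol
n(A) = 14.40 mol
n/ν → B: 5.950, A: 4.800; A is limiting.
n(E) produced = (1/3) × 14.40 = 4.800 mol
Step 2:
n(E) available = 4.800 mol
n(G) = 2.180 mol
n/ν → E: 2.400, G: 2.180; G is limiting.
n(J) = (1/1) × 2.180 = 2.180 mol
mass = 2.180 × 474.30 = 1034 g

1030 g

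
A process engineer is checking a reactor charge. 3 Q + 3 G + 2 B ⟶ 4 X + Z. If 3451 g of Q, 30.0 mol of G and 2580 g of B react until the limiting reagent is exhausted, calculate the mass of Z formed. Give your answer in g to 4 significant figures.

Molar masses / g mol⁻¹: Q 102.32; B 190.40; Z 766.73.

n(Q) = 3451 / 102.32 = 33.73 mol
n(G) = 30.00 mol
n(B) = 2580 / 190.40 = 13.55 mol
n/ν for Q = 33.73/3 = 11.24
n/ν for G = 30.00/3 = 10.00
n/ν for B = 13.55/2 = 6.775
Smallest n/ν is B → limiting reagent.
n(Z) = (1/2) × 13.55 = 6.775 mol
mass = 6.775 × 766.73 = 5195 g

5195 g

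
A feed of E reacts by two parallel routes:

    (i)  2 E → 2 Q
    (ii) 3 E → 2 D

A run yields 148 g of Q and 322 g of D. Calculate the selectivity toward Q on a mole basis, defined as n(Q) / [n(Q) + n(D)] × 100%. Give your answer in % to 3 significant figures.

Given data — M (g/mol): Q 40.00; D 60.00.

40.8 %

n(Q) = 148 / 40.00 = 3.700 mol
n(D) = 322 / 60.00 = 5.367 mol
selectivity = 3.700/(3.700+5.367) × 100 = 40.81 %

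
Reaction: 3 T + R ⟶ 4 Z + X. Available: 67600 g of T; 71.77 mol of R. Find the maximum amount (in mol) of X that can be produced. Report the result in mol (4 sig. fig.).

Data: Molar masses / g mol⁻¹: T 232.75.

n(T) = 67600 / 232.75 = 290.4 mol
n(R) = 71.77 mol
n/ν for T = 290.4/3 = 96.80
n/ν for R = 71.77/1 = 71.77
Smallest n/ν is R → limiting reagent.
n(X) = (1/1) × 71.77 = 71.77 mol

71.77 mol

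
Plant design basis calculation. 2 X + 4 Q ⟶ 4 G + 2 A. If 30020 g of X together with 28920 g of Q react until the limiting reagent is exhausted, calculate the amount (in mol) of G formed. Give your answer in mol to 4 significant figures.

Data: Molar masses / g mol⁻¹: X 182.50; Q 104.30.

n(X) = 30020 / 182.50 = 164.5 mol
n(Q) = 28920 / 104.30 = 277.3 mol
n/ν for X = 164.5/2 = 82.25
n/ν for Q = 277.3/4 = 69.33
Smallest n/ν is Q → limiting reagent.
n(G) = (4/4) × 277.3 = 277.3 mol

277.3 mol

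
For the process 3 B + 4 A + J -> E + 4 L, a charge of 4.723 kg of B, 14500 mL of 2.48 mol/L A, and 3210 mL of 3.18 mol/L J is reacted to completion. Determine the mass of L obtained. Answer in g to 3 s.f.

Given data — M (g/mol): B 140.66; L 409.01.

n(B) = 4.723×1000 / 140.66 = 33.58 mol
n(A) = 2.48 × 14500/1000 = 35.96 mol
n(J) = 3.18 × 3210/1000 = 10.21 mol
n/ν → B: 11.19, A: 8.990, J: 10.21; A is limiting.
n(L) = (4/4) × 35.96 = 35.96 mol
mass = 35.96 × 409.01 = 14710 g

14700 g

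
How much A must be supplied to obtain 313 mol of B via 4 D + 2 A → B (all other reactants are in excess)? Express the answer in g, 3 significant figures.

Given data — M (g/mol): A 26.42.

n(B) = 313.0 mol
n(A) = (2/1) × 313.0 = 626.0 mol
mass = 626.0 × 26.42 = 16540 g

16500 g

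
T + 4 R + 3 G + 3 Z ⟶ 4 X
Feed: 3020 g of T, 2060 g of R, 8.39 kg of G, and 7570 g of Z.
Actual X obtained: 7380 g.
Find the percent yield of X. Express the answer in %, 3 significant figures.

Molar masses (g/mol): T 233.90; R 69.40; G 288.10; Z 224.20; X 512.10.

n(T) = 3020 / 233.90 = 12.91 mol
n(R) = 2060 / 69.40 = 29.68 mol
n(G) = 8.390×1000 / 288.10 = 29.12 mol
n(Z) = 7570 / 224.20 = 33.76 mol
n/ν for T = 12.91/1 = 12.91
n/ν for R = 29.68/4 = 7.420
n/ν for G = 29.12/3 = 9.707
n/ν for Z = 33.76/3 = 11.25
Smallest n/ν is R → limiting reagent.
theoretical n(X) = (4/4) × 29.68 = 29.68 mol → 15200 g
% yield = 7380 / 15200 × 100 = 48.55 %

48.6 %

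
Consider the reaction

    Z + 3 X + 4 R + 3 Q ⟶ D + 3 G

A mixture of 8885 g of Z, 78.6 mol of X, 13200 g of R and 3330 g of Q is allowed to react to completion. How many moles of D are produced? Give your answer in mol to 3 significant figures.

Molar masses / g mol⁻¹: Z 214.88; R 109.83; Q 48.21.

23.0 mol

n(Z) = 8885 / 214.88 = 41.35 mol
n(X) = 78.60 mol
n(R) = 13200 / 109.83 = 120.2 mol
n(Q) = 3330 / 48.21 = 69.07 mol
n/ν → Z: 41.35, X: 26.20, R: 30.05, Q: 23.02; Q is limiting.
n(D) = (1/3) × 69.07 = 23.02 mol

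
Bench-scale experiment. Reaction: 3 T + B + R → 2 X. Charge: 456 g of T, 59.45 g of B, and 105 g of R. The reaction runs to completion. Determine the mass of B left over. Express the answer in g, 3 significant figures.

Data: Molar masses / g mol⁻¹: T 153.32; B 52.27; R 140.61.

n(T) = 456.0 / 153.32 = 2.974 mol
n(B) = 59.45 / 52.27 = 1.137 mol
n(R) = 105.0 / 140.61 = 0.7467 mol
n/ν → T: 0.9913, B: 1.137, R: 0.7467; R is limiting.
B consumed = (1/1) × 0.7467 = 0.7467 mol
B remaining = 1.137 − 0.7467 = 0.3903 mol
mass = 0.3903 × 52.27 = 20.40 g

20.4 g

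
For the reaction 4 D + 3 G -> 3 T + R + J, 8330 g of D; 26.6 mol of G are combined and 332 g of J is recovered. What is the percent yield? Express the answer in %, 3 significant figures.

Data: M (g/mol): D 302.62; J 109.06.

44.2 %

n(D) = 8330 / 302.62 = 27.53 mol
n(G) = 26.60 mol
n/ν for D = 27.53/4 = 6.883
n/ν for G = 26.60/3 = 8.867
Smallest n/ν is D → limiting reagent.
theoretical n(J) = (1/4) × 27.53 = 6.883 mol → 750.7 g
% yield = 332 / 750.7 × 100 = 44.23 %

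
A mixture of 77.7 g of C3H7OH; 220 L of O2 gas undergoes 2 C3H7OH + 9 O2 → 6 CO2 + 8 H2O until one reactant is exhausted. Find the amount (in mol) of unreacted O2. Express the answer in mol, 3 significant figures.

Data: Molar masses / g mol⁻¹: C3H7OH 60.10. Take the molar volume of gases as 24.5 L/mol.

n(C3H7OH) = 77.70 / 60.10 = 1.293 mol
n(O2) = 220.0 / 24.5 = 8.980 mol
n/ν for C3H7OH = 1.293/2 = 0.6465
n/ν for O2 = 8.980/9 = 0.9978
Smallest n/ν is C3H7OH → limiting reagent.
O2 consumed = (9/2) × 1.293 = 5.819 mol
O2 remaining = 8.980 − 5.819 = 3.161 mol

3.16 mol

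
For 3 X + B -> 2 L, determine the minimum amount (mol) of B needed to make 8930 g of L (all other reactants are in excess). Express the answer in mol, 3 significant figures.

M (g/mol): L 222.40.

n(L) = 8930 / 222.40 = 40.15 mol
n(B) = (1/2) × 40.15 = 20.08 mol

20.1 mol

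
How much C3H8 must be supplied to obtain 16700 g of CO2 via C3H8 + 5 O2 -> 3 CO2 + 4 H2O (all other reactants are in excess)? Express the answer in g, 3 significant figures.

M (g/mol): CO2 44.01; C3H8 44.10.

5580 g

n(CO2) = 16700 / 44.01 = 379.5 mol
n(C3H8) = (1/3) × 379.5 = 126.5 mol
mass = 126.5 × 44.10 = 5579 g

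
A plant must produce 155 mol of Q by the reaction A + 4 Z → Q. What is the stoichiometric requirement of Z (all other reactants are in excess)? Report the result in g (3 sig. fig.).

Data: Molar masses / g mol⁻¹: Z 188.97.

117000 g

n(Q) = 155.0 mol
n(Z) = (4/1) × 155.0 = 620.0 mol
mass = 620.0 × 188.97 = 117200 g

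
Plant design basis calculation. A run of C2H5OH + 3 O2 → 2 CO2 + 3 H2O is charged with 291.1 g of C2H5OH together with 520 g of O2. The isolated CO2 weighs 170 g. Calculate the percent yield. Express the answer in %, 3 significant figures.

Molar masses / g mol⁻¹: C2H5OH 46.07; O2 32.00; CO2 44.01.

n(C2H5OH) = 291.1 / 46.07 = 6.319 mol
n(O2) = 520.0 / 32.00 = 16.25 mol
n/ν for C2H5OH = 6.319/1 = 6.319
n/ν for O2 = 16.25/3 = 5.417
Smallest n/ν is O2 → limiting reagent.
theoretical n(CO2) = (2/3) × 16.25 = 10.83 mol → 476.6 g
% yield = 170 / 476.6 × 100 = 35.67 %

35.7 %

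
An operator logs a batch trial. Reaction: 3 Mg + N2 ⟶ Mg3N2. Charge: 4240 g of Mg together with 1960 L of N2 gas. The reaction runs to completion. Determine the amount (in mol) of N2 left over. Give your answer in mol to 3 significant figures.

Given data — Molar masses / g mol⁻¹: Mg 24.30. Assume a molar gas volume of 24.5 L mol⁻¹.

21.8 mol

n(Mg) = 4240 / 24.30 = 174.5 mol
n(N2) = 1960 / 24.5 = 80.00 mol
n/ν for Mg = 174.5/3 = 58.17
n/ν for N2 = 80.00/1 = 80.00
Smallest n/ν is Mg → limiting reagent.
N2 consumed = (1/3) × 174.5 = 58.17 mol
N2 remaining = 80.00 − 58.17 = 21.83 mol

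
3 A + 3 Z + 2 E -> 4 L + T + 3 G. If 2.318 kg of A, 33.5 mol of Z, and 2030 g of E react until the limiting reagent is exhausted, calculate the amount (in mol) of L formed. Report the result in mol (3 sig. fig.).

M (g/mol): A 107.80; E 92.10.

28.7 mol

n(A) = 2.318×1000 / 107.80 = 21.50 mol
n(Z) = 33.50 mol
n(E) = 2030 / 92.10 = 22.04 mol
n/ν → A: 7.167, Z: 11.17, E: 11.02; A is limiting.
n(L) = (4/3) × 21.50 = 28.67 mol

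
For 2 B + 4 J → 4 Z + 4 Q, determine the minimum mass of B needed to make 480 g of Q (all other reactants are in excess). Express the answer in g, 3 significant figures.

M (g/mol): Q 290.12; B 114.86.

95.0 g

n(Q) = 480 / 290.12 = 1.654 mol
n(B) = (2/4) × 1.654 = 0.8270 mol
mass = 0.8270 × 114.86 = 94.99 g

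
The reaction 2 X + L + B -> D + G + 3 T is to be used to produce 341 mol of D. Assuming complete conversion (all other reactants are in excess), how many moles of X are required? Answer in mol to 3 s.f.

682 mol

n(D) = 341.0 mol
n(X) = (2/1) × 341.0 = 682.0 mol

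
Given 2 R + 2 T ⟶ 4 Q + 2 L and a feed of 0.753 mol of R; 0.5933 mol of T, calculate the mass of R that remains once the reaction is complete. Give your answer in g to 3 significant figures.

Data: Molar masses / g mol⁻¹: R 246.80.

39.4 g

n(R) = 0.7530 mol
n(T) = 0.5933 mol
n/ν for R = 0.7530/2 = 0.3765
n/ν for T = 0.5933/2 = 0.2967
Smallest n/ν is T → limiting reagent.
R consumed = (2/2) × 0.5933 = 0.5933 mol
R remaining = 0.7530 − 0.5933 = 0.1597 mol
mass = 0.1597 × 246.80 = 39.41 g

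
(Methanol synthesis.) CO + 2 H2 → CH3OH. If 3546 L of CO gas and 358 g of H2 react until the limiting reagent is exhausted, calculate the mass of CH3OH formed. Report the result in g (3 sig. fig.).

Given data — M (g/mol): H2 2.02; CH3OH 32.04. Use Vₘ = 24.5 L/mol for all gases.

2840 g

n(CO) = 3546 / 24.5 = 144.7 mol
n(H2) = 358.0 / 2.02 = 177.2 mol
n/ν → CO: 144.7, H2: 88.60; H2 is limiting.
n(CH3OH) = (1/2) × 177.2 = 88.60 mol
mass = 88.60 × 32.04 = 2839 g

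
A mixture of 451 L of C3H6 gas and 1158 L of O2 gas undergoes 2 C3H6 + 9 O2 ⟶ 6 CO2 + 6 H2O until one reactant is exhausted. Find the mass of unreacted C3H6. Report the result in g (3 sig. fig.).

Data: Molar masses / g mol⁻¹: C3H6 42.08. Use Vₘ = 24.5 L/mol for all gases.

333 g

n(C3H6) = 451.0 / 24.5 = 18.41 mol
n(O2) = 1158 / 24.5 = 47.27 mol
n/ν → C3H6: 9.205, O2: 5.252; O2 is limiting.
C3H6 consumed = (2/9) × 47.27 = 10.50 mol
C3H6 remaining = 18.41 − 10.50 = 7.910 mol
mass = 7.910 × 42.08 = 332.9 g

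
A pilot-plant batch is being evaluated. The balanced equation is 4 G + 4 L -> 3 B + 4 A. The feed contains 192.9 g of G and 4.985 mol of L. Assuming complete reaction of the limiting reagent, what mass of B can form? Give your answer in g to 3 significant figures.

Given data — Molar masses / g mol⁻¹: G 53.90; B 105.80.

284 g

n(G) = 192.9 / 53.90 = 3.579 mol
n(L) = 4.985 mol
n/ν → G: 0.8948, L: 1.246; G is limiting.
n(B) = (3/4) × 3.579 = 2.684 mol
mass = 2.684 × 105.80 = 284.0 g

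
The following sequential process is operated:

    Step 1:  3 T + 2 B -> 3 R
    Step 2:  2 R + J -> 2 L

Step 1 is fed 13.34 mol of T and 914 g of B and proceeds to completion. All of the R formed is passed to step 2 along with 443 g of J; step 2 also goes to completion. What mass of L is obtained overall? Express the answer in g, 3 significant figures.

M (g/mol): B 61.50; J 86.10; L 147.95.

Step 1:
n(T) = 13.34 mol
n(B) = 914.0 / 61.50 = 14.86 mol
n/ν for T = 13.34/3 = 4.447
n/ν for B = 14.86/2 = 7.430
Smallest n/ν is T → limiting reagent.
n(R) produced = (3/3) × 13.34 = 13.34 mol
Step 2:
n(R) available = 13.34 mol
n(J) = 443.0 / 86.10 = 5.145 mol
n/ν for R = 13.34/2 = 6.670
n/ν for J = 5.145/1 = 5.145
Smallest n/ν is J → limiting reagent.
n(L) = (2/1) × 5.145 = 10.29 mol
mass = 10.29 × 147.95 = 1522 g

1520 g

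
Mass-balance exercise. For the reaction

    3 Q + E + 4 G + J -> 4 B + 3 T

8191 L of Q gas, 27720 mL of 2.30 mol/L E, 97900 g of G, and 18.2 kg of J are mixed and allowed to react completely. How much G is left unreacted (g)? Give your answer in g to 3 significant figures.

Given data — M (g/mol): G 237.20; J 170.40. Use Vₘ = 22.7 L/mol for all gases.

n(Q) = 8191 / 22.7 = 360.8 mol
n(E) = 2.30 × 27720/1000 = 63.76 mol
n(G) = 97900 / 237.20 = 412.7 mol
n(J) = 18.20×1000 / 170.40 = 106.8 mol
n/ν for Q = 360.8/3 = 120.3
n/ν for E = 63.76/1 = 63.76
n/ν for G = 412.7/4 = 103.2
n/ν for J = 106.8/1 = 106.8
Smallest n/ν is E → limiting reagent.
G consumed = (4/1) × 63.76 = 255.0 mol
G remaining = 412.7 − 255.0 = 157.7 mol
mass = 157.7 × 237.20 = 37410 g

37400 g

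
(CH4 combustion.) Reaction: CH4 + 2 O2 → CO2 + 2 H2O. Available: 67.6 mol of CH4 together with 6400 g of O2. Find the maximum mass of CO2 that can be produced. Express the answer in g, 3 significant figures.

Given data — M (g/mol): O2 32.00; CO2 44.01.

2980 g

n(CH4) = 67.60 mol
n(O2) = 6400 / 32.00 = 200.0 mol
n/ν for CH4 = 67.60/1 = 67.60
n/ν for O2 = 200.0/2 = 100.0
Smallest n/ν is CH4 → limiting reagent.
n(CO2) = (1/1) × 67.60 = 67.60 mol
mass = 67.60 × 44.01 = 2975 g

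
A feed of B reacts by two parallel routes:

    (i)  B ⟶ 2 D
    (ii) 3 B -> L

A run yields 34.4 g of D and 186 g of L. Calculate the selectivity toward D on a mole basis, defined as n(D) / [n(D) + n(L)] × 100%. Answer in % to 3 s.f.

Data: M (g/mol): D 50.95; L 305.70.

52.6 %

n(D) = 34.4 / 50.95 = 0.6752 mol
n(L) = 186 / 305.70 = 0.6084 mol
selectivity = 0.6752/(0.6752+0.6084) × 100 = 52.60 %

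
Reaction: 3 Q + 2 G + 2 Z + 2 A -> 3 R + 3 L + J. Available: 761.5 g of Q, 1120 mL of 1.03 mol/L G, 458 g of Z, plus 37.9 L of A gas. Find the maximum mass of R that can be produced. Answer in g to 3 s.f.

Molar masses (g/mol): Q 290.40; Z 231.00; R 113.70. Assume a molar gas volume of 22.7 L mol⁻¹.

n(Q) = 761.5 / 290.40 = 2.622 mol
n(G) = 1.03 × 1120/1000 = 1.154 mol
n(Z) = 458.0 / 231.00 = 1.983 mol
n(A) = 37.90 / 22.7 = 1.670 mol
n/ν for Q = 2.622/3 = 0.8740
n/ν for G = 1.154/2 = 0.5770
n/ν for Z = 1.983/2 = 0.9915
n/ν for A = 1.670/2 = 0.8350
Smallest n/ν is G → limiting reagent.
n(R) = (3/2) × 1.154 = 1.731 mol
mass = 1.731 × 113.70 = 196.8 g

197 g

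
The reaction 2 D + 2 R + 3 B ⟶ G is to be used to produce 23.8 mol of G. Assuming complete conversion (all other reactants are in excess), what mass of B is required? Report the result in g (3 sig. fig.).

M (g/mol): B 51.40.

n(G) = 23.80 mol
n(B) = (3/1) × 23.80 = 71.40 mol
mass = 71.40 × 51.40 = 3670 g

3670 g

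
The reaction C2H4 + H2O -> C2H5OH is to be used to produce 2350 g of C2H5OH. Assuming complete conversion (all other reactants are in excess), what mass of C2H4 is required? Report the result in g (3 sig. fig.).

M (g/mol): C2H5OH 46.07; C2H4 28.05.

n(C2H5OH) = 2350 / 46.07 = 51.01 mol
n(C2H4) = (1/1) × 51.01 = 51.01 mol
mass = 51.01 × 28.05 = 1431 g

1430 g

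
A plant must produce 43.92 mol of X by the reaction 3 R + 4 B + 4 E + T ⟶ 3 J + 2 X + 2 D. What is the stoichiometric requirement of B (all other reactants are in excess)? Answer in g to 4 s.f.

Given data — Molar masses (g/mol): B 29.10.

n(X) = 43.92 mol
n(B) = (4/2) × 43.92 = 87.84 mol
mass = 87.84 × 29.10 = 2556 g

2556 g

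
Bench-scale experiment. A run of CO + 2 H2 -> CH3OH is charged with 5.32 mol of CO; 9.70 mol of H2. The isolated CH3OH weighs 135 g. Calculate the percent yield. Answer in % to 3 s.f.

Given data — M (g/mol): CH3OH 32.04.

n(CO) = 5.320 mol
n(H2) = 9.700 mol
n/ν for CO = 5.320/1 = 5.320
n/ν for H2 = 9.700/2 = 4.850
Smallest n/ν is H2 → limiting reagent.
theoretical n(CH3OH) = (1/2) × 9.700 = 4.850 mol → 155.4 g
% yield = 135 / 155.4 × 100 = 86.87 %

86.9 %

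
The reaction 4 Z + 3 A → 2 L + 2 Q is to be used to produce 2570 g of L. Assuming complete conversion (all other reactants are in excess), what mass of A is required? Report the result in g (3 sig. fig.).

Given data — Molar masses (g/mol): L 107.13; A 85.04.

n(L) = 2570 / 107.13 = 23.99 mol
n(A) = (3/2) × 23.99 = 35.99 mol
mass = 35.99 × 85.04 = 3061 g

3060 g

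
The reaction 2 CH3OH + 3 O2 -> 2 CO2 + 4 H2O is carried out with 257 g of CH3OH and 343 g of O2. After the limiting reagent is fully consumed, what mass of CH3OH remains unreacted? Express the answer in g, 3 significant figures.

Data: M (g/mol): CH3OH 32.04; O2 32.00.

28.0 g

n(CH3OH) = 257.0 / 32.04 = 8.021 mol
n(O2) = 343.0 / 32.00 = 10.72 mol
n/ν for CH3OH = 8.021/2 = 4.011
n/ν for O2 = 10.72/3 = 3.573
Smallest n/ν is O2 → limiting reagent.
CH3OH consumed = (2/3) × 10.72 = 7.147 mol
CH3OH remaining = 8.021 − 7.147 = 0.8740 mol
mass = 0.8740 × 32.04 = 28.00 g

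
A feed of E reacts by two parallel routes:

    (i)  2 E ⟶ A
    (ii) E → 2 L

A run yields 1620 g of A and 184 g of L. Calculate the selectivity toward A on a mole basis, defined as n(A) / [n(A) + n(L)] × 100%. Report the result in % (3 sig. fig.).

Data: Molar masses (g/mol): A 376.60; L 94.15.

n(A) = 1620 / 376.60 = 4.302 mol
n(L) = 184 / 94.15 = 1.954 mol
selectivity = 4.302/(4.302+1.954) × 100 = 68.77 %

68.8 %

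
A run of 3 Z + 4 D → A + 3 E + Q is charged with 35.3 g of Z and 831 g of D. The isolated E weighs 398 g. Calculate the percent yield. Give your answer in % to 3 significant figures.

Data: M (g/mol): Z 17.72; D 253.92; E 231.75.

n(Z) = 35.30 / 17.72 = 1.992 mol
n(D) = 831.0 / 253.92 = 3.273 mol
n/ν → Z: 0.6640, D: 0.8183; Z is limiting.
theoretical n(E) = (3/3) × 1.992 = 1.992 mol → 461.6 g
% yield = 398 / 461.6 × 100 = 86.22 %

86.2 %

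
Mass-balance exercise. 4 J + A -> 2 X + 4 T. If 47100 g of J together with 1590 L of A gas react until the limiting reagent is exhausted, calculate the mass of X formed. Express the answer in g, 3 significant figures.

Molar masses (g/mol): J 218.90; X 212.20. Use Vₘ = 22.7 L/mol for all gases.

22800 g

n(J) = 47100 / 218.90 = 215.2 mol
n(A) = 1590 / 22.7 = 70.04 mol
n/ν for J = 215.2/4 = 53.80
n/ν for A = 70.04/1 = 70.04
Smallest n/ν is J → limiting reagent.
n(X) = (2/4) × 215.2 = 107.6 mol
mass = 107.6 × 212.20 = 22830 g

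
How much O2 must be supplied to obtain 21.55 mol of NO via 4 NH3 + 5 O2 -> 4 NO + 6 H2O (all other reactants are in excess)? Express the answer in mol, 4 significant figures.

26.94 mol

n(NO) = 21.55 mol
n(O2) = (5/4) × 21.55 = 26.94 mol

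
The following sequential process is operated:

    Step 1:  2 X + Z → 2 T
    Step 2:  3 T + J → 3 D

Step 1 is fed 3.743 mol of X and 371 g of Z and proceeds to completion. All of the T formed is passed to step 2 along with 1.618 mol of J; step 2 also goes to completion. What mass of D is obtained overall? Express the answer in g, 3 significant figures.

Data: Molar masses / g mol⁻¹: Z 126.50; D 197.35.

739 g

Step 1:
n(X) = 3.743 mol
n(Z) = 371.0 / 126.50 = 2.933 mol
n/ν for X = 3.743/2 = 1.872
n/ν for Z = 2.933/1 = 2.933
Smallest n/ν is X → limiting reagent.
n(T) produced = (2/2) × 3.743 = 3.743 mol
Step 2:
n(T) available = 3.743 mol
n(J) = 1.618 mol
n/ν for T = 3.743/3 = 1.248
n/ν for J = 1.618/1 = 1.618
Smallest n/ν is T → limiting reagent.
n(D) = (3/3) × 3.743 = 3.743 mol
mass = 3.743 × 197.35 = 738.7 g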